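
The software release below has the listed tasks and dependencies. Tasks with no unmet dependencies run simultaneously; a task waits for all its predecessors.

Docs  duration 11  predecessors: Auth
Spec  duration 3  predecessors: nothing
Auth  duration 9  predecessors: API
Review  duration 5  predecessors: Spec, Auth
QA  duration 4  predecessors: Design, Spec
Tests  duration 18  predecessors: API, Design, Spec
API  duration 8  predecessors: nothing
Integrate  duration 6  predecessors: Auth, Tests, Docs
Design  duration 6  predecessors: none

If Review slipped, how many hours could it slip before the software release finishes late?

The longest chain is API→Auth→Docs→Integrate = 8+9+11+6 = 34; overall finish 34 hours.
Longest path through Review: 22 hours (earliest finish 22, latest finish 34).
Slack of Review = 29 − 17 = 12 hours.

12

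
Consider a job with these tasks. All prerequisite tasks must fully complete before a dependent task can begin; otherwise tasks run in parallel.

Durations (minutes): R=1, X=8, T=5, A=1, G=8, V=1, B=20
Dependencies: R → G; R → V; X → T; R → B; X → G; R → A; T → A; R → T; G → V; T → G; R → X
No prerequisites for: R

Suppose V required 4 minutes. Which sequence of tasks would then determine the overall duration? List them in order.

Baseline: R→X→T→G→V = 1+8+5+8+1 = 23 → 23 minutes.
V lies on that path, so at 4 minutes the path becomes 26 minutes.
The critical path is still R→X→T→G→V; finish is now 26 minutes.

R, X, T, G, V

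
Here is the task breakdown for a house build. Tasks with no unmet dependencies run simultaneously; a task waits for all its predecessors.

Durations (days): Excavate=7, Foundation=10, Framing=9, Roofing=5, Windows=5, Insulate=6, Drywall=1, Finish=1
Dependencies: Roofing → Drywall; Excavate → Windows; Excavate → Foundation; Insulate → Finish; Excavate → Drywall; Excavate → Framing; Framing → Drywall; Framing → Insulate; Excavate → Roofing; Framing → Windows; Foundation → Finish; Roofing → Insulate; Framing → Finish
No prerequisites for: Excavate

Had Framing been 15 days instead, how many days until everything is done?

As given, the longest chain is Excavate→Framing→Insulate→Finish = 7+9+6+1 = 23, so the finish is 23 days.
Framing lies on that path, so at 15 days the path becomes 29 days.
That remains the longest chain; total 29 days.

29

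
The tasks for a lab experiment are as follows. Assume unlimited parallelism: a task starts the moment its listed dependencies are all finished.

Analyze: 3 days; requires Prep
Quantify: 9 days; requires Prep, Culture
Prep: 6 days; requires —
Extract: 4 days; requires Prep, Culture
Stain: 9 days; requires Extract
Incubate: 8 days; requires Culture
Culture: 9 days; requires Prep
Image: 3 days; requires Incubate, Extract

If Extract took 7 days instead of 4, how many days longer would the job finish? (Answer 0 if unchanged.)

3

The binding path is Prep→Culture→Extract→Stain = 6+9+4+9 = 28; finish at 28 days.
Since Extract is critical, the +3 change carries straight to that chain (now 31 days).
No other chain overtakes it, so the finish is 31 days.
Change in finish: 31 − 28 = +3 days.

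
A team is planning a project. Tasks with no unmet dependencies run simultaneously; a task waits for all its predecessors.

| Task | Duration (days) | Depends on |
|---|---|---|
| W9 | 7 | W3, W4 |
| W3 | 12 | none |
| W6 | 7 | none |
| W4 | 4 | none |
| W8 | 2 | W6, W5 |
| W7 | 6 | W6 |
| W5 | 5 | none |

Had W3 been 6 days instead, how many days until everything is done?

13

Baseline: W3→W9 = 12+7 = 19 → 19 days.
Since W3 is critical, the -6 change carries straight to that chain (now 13 days).
The critical path is still W3→W9; finish is now 13 days.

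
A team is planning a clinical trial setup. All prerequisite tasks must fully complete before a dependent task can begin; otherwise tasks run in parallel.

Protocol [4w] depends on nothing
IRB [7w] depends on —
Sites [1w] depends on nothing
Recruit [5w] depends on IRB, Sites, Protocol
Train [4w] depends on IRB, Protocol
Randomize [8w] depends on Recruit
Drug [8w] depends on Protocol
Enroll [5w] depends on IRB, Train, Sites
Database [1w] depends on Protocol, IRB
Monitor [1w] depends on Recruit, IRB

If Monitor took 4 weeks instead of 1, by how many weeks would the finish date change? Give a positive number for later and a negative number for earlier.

Baseline: IRB→Recruit→Randomize = 7+5+8 = 20 → 20 weeks.
The longest path through Monitor is only 13 weeks, so Monitor has float 7.
No other chain overtakes it, so the finish is 20 weeks.
Change in finish: 20 − 20 = +0 weeks.

0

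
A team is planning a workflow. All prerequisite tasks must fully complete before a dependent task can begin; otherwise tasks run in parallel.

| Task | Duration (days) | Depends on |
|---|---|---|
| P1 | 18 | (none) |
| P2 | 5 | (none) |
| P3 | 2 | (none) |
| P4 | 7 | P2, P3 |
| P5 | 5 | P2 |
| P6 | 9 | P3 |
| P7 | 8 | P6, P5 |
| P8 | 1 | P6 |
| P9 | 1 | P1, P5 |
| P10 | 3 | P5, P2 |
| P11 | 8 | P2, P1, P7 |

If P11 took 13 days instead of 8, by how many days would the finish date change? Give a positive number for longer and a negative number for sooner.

Baseline: P3→P6→P7→P11 = 2+9+8+8 = 27 → 27 days.
P11 is on the critical path; changing it to 13 makes that path 32 days.
The critical path is still P3→P6→P7→P11; finish is now 32 days.
Change in finish: 32 − 27 = +5 days.

5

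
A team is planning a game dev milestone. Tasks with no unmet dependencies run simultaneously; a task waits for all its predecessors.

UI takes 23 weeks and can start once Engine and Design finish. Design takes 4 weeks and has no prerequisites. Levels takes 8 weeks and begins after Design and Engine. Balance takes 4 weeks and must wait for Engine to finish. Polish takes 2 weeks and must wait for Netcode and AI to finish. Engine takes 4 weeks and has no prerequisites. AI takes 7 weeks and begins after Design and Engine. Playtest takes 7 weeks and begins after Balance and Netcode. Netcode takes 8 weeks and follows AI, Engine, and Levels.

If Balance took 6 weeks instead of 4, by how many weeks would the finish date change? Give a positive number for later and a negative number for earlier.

Baseline: Design→Levels→Netcode→Playtest = 4+8+8+7 = 27 → 27 weeks.
The longest path through Balance is only 15 weeks, so Balance has float 12.
The critical path is still Design→Levels→Netcode→Playtest; finish is now 27 weeks.
Change in finish: 27 − 27 = +0 weeks.

0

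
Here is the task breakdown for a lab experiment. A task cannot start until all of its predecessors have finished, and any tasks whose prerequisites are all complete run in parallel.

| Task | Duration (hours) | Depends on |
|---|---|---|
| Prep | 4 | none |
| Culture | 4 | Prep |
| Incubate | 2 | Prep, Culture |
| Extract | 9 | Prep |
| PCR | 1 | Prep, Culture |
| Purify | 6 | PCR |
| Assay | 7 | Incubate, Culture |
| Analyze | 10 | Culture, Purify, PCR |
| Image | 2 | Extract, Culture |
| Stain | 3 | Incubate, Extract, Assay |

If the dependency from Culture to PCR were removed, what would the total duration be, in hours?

Original critical path: Prep→Culture→PCR→Purify→Analyze = 4+4+1+6+10 = 25 ⇒ 25 hours.
Without Culture→PCR, PCR's earliest start moves from 8 to 4.
After: Prep→PCR→Purify→Analyze = 4+1+6+10 = 21 → 21 hours.

21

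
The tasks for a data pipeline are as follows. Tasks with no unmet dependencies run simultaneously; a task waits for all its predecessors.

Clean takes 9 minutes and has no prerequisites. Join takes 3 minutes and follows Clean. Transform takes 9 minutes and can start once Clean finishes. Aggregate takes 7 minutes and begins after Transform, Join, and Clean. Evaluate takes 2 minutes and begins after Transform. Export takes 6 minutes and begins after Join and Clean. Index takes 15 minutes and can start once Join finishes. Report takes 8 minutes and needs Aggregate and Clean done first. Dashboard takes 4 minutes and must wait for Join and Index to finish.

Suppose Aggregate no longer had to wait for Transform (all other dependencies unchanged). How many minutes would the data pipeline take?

Before: longest chain Clean→Transform→Aggregate→Report = 9+9+7+8 = 33, finish 33.
Without Transform→Aggregate, Aggregate's earliest start moves from 18 to 12.
New critical path: Clean→Join→Index→Dashboard = 9+3+15+4 = 31 ⇒ 31 minutes.

31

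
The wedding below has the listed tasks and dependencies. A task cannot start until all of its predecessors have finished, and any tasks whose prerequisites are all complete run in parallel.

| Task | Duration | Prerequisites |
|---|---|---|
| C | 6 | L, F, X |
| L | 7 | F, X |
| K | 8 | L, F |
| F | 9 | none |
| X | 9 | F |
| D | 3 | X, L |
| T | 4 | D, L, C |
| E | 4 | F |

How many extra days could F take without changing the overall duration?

F→X→L→C→T = 9+9+7+6+4 = 35 sets the makespan at 35 days.
The longest chain containing F totals 35 days.
Slack of F = 0 − 0 = 0 days.

0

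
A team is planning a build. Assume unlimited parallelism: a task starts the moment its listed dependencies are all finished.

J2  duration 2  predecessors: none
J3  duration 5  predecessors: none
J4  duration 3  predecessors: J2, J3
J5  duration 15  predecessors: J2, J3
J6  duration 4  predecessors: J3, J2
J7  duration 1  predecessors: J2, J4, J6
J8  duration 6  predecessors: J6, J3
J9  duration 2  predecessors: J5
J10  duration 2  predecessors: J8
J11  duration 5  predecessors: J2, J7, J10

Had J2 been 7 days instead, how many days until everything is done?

The binding path is J3→J5→J9 = 5+15+2 = 22; finish at 22 days.
J2 is off the critical path — its longest chain is 19 days, giving 3 of slack.
The binding chain switches to J2→J5→J9 = 7+15+2 = 24; finish 24 days.

24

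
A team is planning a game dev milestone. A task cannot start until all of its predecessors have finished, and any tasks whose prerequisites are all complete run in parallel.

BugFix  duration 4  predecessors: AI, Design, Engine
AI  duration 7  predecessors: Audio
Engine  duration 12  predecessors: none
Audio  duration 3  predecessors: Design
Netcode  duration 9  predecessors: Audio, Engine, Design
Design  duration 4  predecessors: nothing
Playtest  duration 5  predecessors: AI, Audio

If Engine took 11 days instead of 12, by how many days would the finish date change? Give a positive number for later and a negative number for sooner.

-1

As given, the longest chain is Engine→Netcode = 12+9 = 21, so the finish is 21 days.
Since Engine is critical, the -1 change carries straight to that chain (now 20 days).
No other chain overtakes it, so the finish is 20 days.
Change in finish: 20 − 21 = -1 days.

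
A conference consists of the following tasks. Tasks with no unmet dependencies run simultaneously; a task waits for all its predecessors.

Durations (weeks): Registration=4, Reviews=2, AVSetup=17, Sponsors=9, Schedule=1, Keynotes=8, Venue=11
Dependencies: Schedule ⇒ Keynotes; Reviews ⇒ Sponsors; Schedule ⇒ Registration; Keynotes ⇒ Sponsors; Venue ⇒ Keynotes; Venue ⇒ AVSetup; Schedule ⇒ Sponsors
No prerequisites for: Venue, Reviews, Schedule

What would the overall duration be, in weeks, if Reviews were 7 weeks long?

28

Critical path before the change: Venue→Keynotes→Sponsors = 11+8+9 = 28 giving 28 weeks.
Reviews is off the critical path — its longest chain is 11 weeks, giving 17 of slack.
That remains the longest chain; total 28 weeks.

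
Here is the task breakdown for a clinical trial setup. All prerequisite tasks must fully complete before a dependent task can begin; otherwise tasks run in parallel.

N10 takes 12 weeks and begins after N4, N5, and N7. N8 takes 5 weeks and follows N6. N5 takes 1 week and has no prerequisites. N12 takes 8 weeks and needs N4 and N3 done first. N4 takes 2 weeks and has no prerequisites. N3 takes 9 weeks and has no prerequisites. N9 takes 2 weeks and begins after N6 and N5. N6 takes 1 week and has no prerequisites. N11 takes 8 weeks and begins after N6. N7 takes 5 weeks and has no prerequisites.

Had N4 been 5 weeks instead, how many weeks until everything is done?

The binding path is N3→N12 = 9+8 = 17; finish at 17 weeks.
N4 has 3 weeks of float (longest path through it is 14).
That remains the longest chain; total 17 weeks.

17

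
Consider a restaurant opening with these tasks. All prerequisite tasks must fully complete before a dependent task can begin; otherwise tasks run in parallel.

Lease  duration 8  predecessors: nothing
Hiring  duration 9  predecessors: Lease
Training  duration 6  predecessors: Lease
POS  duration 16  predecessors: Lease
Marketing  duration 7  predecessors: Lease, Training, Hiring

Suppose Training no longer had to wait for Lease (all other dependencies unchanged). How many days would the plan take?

24

Original critical path: Lease→Hiring→Marketing = 8+9+7 = 24 ⇒ 24 days.
Without Lease→Training, Training's earliest start moves from 8 to 0.
The longest chain is now Lease→Hiring→Marketing = 8+9+7 = 24, so the plan takes 24 days.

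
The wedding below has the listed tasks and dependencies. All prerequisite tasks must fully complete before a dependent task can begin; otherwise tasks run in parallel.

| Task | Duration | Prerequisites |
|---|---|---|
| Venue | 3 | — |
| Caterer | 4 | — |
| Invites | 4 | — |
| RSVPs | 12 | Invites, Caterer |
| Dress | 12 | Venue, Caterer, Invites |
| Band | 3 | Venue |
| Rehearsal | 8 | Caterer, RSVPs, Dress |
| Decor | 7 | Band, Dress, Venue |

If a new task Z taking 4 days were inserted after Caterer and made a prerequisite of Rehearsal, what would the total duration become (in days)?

24

Originally the job takes 24 days.
With Z inserted, Rehearsal now waits for max(Caterer, RSVPs, Dress, Z).
New critical path: Caterer→RSVPs→Rehearsal = 4+12+8 = 24 ⇒ 24 days.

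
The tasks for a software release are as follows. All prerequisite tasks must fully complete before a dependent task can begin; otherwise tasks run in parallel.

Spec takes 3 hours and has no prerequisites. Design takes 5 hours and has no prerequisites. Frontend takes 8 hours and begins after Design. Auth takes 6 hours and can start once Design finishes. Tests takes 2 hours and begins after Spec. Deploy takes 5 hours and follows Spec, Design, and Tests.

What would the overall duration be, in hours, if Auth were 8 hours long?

13

As given, the longest chain is Design→Frontend = 5+8 = 13, so the finish is 13 hours.
Auth is off the critical path — its longest chain is 11 hours, giving 2 of slack.
The critical path is still Design→Frontend; finish is now 13 hours.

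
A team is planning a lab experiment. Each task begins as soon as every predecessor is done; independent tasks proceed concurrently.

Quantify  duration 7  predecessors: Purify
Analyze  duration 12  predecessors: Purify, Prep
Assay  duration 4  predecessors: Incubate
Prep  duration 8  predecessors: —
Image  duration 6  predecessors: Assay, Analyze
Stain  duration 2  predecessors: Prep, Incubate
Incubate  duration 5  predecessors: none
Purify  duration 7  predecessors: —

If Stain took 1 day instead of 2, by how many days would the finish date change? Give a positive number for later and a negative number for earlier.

0

As given, the longest chain is Prep→Analyze→Image = 8+12+6 = 26, so the finish is 26 days.
The longest path through Stain is only 10 days, so Stain has float 16.
The critical path is still Prep→Analyze→Image; finish is now 26 days.
Change in finish: 26 − 26 = +0 days.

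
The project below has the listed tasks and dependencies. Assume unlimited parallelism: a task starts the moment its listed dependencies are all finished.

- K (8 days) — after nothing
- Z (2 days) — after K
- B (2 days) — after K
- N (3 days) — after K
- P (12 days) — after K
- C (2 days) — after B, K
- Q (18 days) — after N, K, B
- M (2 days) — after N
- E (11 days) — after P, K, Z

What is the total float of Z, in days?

10

Critical path: K→P→E = 8+12+11 = 31, so the finish is 31 days.
The longest chain containing Z totals 21 days.
Slack of Z = 18 − 8 = 10 days.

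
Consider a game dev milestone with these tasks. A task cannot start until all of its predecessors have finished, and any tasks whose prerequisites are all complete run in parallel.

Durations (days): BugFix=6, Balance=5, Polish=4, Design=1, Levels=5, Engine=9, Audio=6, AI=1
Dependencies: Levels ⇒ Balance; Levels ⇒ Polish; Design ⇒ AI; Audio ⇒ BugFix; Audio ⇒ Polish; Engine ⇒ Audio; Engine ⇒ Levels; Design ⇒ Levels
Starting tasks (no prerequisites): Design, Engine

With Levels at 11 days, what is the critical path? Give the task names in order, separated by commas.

Engine, Levels, Balance

The binding path is Engine→Audio→BugFix = 9+6+6 = 21; finish at 21 days.
Levels is off the critical path — its longest chain is 19 days, giving 2 of slack.
New critical path: Engine→Levels→Balance = 9+11+5 = 25 ⇒ 25 days.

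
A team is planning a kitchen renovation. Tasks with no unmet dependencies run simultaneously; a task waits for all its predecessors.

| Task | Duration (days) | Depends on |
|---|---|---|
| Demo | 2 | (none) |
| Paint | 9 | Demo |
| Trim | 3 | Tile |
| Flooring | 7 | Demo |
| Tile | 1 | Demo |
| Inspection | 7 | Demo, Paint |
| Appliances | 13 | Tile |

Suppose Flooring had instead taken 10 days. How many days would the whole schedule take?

The binding path is Demo→Paint→Inspection = 2+9+7 = 18; finish at 18 days.
Flooring has 9 days of float (longest path through it is 9).
The critical path is still Demo→Paint→Inspection; finish is now 18 days.

18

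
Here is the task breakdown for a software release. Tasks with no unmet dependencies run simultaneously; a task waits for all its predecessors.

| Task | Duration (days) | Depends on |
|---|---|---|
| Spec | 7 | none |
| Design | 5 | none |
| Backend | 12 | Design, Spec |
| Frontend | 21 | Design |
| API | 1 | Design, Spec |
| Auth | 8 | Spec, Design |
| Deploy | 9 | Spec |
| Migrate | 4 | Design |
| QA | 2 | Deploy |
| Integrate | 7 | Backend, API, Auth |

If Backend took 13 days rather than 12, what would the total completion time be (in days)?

Baseline: Spec→Backend→Integrate = 7+12+7 = 26 → 26 days.
Backend is on the critical path; changing it to 13 makes that path 27 days.
The critical path is still Spec→Backend→Integrate; finish is now 27 days.

27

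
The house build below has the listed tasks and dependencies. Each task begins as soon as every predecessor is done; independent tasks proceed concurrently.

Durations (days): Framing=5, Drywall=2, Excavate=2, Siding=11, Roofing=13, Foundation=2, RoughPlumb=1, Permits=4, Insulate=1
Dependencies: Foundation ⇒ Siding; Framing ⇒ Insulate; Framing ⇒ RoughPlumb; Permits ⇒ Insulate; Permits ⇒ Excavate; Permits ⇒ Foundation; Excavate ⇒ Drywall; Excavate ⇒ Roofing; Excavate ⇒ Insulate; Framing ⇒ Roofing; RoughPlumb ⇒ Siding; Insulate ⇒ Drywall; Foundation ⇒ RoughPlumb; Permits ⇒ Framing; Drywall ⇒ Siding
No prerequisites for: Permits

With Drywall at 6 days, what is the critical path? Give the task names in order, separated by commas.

The binding path is Permits→Framing→Insulate→Drywall→Siding = 4+5+1+2+11 = 23; finish at 23 days.
Since Drywall is critical, the +4 change carries straight to that chain (now 27 days).
No other chain overtakes it, so the finish is 27 days.

Permits, Framing, Insulate, Drywall, Siding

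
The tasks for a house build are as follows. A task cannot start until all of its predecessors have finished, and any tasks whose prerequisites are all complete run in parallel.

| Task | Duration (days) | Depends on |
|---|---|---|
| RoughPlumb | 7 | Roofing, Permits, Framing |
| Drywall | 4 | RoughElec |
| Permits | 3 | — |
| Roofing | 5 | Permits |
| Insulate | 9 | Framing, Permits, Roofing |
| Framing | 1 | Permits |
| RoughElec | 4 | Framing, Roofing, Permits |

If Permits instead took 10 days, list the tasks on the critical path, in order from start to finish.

Permits, Roofing, Insulate

As given, the longest chain is Permits→Roofing→Insulate = 3+5+9 = 17, so the finish is 17 days.
Permits is on the critical path; changing it to 10 makes that path 24 days.
No other chain overtakes it, so the finish is 24 days.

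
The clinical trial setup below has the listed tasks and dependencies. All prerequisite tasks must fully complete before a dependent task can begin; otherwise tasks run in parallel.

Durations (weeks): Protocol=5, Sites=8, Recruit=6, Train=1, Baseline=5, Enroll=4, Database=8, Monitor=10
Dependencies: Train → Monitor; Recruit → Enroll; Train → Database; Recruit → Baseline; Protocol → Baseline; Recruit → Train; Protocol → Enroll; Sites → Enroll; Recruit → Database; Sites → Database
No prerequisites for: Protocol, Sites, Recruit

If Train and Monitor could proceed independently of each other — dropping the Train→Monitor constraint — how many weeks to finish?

With the dependency in place, Recruit→Train→Monitor = 6+1+10 = 17 sets the finish at 17 weeks.
Without Train→Monitor, Monitor's earliest start moves from 7 to 0.
The longest chain is now Sites→Database = 8+8 = 16, so the project takes 16 weeks.

16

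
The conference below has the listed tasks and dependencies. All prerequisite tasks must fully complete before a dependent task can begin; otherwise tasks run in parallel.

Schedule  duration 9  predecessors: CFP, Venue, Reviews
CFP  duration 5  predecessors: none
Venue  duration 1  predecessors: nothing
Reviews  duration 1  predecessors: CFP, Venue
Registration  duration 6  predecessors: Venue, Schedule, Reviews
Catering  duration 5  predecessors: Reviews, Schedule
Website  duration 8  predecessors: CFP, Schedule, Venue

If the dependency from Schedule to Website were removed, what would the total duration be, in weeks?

21

With the dependency in place, CFP→Reviews→Schedule→Website = 5+1+9+8 = 23 sets the finish at 23 weeks.
Without Schedule→Website, Website's earliest start moves from 15 to 5.
New critical path: CFP→Reviews→Schedule→Registration = 5+1+9+6 = 21 ⇒ 21 weeks.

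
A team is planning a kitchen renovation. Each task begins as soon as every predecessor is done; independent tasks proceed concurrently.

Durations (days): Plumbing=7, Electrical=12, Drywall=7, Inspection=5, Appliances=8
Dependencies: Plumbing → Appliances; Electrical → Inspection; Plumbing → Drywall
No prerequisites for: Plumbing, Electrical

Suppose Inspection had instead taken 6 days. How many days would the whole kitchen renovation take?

The binding path is Electrical→Inspection = 12+5 = 17; finish at 17 days.
Since Inspection is critical, the +1 change carries straight to that chain (now 18 days).
That remains the longest chain; total 18 days.

18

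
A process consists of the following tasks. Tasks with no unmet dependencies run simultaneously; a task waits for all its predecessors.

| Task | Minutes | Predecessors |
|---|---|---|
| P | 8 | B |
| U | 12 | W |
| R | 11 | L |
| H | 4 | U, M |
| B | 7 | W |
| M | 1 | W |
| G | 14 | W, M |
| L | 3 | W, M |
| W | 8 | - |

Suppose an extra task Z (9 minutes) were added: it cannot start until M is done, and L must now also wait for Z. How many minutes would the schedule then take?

Originally the schedule takes 24 minutes.
With Z inserted, L now waits for max(W, M, Z).
New critical path: W→M→Z→L→R = 8+1+9+3+11 = 32 ⇒ 32 minutes.

32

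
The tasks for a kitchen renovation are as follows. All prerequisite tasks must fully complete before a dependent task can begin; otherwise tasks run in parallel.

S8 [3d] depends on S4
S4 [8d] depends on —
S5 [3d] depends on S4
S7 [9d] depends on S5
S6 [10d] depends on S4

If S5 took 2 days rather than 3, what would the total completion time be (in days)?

19

Actual critical path: S4→S5→S7 = 8+3+9 = 20 ⇒ 20 days.
S5 lies on that path, so at 2 days the path becomes 19 days.
No other chain overtakes it, so the finish is 19 days.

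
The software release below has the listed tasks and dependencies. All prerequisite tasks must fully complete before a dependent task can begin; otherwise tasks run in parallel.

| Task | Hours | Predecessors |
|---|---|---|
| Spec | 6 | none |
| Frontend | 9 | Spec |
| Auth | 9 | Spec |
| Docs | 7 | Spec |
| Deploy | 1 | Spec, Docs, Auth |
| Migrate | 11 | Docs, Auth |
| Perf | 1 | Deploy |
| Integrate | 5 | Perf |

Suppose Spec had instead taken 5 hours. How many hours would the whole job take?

25

The binding path is Spec→Auth→Migrate = 6+9+11 = 26; finish at 26 hours.
Spec lies on that path, so at 5 hours the path becomes 25 hours.
That remains the longest chain; total 25 hours.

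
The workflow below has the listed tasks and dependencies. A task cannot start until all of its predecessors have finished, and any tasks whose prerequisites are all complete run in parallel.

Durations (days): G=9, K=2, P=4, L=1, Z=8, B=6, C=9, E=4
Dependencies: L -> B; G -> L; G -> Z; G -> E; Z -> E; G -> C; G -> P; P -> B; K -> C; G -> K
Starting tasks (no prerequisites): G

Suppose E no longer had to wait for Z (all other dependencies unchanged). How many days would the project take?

With the dependency in place, G→Z→E = 9+8+4 = 21 sets the finish at 21 days.
Without Z→E, E's earliest start moves from 17 to 9.
New critical path: G→K→C = 9+2+9 = 20 ⇒ 20 days.

20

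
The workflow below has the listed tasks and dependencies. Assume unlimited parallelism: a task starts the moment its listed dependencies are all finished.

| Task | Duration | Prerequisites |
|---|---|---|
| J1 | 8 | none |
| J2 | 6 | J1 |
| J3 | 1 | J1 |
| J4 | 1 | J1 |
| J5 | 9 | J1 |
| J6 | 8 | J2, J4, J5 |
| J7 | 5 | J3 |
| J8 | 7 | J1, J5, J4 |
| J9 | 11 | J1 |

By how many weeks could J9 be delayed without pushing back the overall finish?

6

The longest chain is J1→J5→J6 = 8+9+8 = 25; overall finish 25 weeks.
J9 finishes as early as 19 and must finish by 25.
Float = 25 − 19 = 6.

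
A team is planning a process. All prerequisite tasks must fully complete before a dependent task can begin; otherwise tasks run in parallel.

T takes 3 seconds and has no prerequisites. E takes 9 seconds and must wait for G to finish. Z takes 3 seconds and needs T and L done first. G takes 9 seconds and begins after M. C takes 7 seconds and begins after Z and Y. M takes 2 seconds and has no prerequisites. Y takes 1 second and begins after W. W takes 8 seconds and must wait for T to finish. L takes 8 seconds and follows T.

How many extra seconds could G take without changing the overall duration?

Critical path: T→L→Z→C = 3+8+3+7 = 21, so the finish is 21 seconds.
The longest chain containing G totals 20 seconds.
So G can slip 12 − 11 = 1 second.

1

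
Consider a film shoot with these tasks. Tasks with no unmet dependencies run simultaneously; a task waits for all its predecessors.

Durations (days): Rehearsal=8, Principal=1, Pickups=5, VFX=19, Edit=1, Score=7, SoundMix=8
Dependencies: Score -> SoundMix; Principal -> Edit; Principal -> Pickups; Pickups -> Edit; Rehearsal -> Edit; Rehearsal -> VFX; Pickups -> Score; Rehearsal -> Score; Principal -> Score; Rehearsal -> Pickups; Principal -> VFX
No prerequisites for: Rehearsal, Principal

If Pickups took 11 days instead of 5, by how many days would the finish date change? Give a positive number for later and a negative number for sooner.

6

Actual critical path: Rehearsal→Pickups→Score→SoundMix = 8+5+7+8 = 28 ⇒ 28 days.
Pickups is on the critical path; changing it to 11 makes that path 34 days.
No other chain overtakes it, so the finish is 34 days.
Change in finish: 34 − 28 = +6 days.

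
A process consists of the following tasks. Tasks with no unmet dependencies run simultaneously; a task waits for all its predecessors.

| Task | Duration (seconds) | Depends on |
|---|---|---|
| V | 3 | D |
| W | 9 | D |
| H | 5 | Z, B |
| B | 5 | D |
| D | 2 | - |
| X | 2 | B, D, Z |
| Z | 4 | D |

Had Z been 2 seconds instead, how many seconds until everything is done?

As given, the longest chain is D→B→H = 2+5+5 = 12, so the finish is 12 seconds.
Z has 1 second of float (longest path through it is 11).
The critical path is still D→B→H; finish is now 12 seconds.

12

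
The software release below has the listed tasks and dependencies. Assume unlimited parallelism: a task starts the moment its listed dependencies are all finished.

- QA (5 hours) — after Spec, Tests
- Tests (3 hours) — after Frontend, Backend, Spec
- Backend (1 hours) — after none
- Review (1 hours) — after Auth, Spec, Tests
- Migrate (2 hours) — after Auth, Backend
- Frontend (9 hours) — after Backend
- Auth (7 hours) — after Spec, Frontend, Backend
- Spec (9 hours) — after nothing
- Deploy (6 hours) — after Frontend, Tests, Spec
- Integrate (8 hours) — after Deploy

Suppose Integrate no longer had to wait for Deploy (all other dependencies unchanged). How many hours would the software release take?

With the dependency in place, Backend→Frontend→Tests→Deploy→Integrate = 1+9+3+6+8 = 27 sets the finish at 27 hours.
Without Deploy→Integrate, Integrate's earliest start moves from 19 to 0.
New critical path: Backend→Frontend→Auth→Migrate = 1+9+7+2 = 19 ⇒ 19 hours.

19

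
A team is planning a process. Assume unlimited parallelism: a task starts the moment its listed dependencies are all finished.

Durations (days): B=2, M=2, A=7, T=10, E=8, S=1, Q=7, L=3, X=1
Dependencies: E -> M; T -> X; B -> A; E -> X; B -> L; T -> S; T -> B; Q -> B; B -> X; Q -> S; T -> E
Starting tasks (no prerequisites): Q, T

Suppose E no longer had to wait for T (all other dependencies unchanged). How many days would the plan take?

Original critical path: T→E→M = 10+8+2 = 20 ⇒ 20 days.
Without T→E, E's earliest start moves from 10 to 0.
New critical path: T→B→A = 10+2+7 = 19 ⇒ 19 days.

19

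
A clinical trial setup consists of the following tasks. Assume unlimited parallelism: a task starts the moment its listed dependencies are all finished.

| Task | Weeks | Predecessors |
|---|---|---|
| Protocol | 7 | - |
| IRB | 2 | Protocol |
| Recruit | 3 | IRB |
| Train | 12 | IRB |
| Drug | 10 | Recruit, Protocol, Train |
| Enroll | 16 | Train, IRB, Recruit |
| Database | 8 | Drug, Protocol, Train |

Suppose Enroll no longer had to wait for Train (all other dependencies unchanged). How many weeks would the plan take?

Original critical path: Protocol→IRB→Train→Drug→Database = 7+2+12+10+8 = 39 ⇒ 39 weeks.
Without Train→Enroll, Enroll's earliest start moves from 21 to 12.
The longest chain is now Protocol→IRB→Train→Drug→Database = 7+2+12+10+8 = 39, so the plan takes 39 weeks.

39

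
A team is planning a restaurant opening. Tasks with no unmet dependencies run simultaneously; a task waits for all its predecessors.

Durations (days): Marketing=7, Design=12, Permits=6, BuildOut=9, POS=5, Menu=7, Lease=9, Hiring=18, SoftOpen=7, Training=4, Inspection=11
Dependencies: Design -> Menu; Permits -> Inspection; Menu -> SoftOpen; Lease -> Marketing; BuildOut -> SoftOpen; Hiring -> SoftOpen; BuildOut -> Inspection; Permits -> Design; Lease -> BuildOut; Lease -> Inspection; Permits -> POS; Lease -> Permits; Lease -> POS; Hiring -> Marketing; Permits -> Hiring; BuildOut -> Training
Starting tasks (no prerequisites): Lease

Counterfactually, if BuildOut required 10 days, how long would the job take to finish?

41

As given, the longest chain is Lease→Permits→Design→Menu→SoftOpen = 9+6+12+7+7 = 41, so the finish is 41 days.
The longest path through BuildOut is only 29 days, so BuildOut has float 12.
No other chain overtakes it, so the finish is 41 days.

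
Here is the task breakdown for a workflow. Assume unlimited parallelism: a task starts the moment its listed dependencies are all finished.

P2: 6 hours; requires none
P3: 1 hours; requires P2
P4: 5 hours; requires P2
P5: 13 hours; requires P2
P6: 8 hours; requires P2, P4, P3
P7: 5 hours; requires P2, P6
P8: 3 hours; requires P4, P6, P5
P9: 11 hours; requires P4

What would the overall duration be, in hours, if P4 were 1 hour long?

The binding path is P2→P4→P6→P7 = 6+5+8+5 = 24; finish at 24 hours.
P4 lies on that path, so at 1 hour the path becomes 20 hours.
Now P2→P5→P8 = 6+13+3 = 22 is longest, so the finish becomes 22 hours.

22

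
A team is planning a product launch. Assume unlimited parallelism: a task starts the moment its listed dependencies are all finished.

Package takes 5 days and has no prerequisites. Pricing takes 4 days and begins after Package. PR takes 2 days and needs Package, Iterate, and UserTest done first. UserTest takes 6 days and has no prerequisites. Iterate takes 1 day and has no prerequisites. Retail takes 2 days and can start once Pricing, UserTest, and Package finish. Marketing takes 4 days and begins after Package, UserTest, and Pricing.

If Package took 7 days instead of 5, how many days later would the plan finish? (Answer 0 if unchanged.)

2

As given, the longest chain is Package→Pricing→Marketing = 5+4+4 = 13, so the finish is 13 days.
Since Package is critical, the +2 change carries straight to that chain (now 15 days).
The critical path is still Package→Pricing→Marketing; finish is now 15 days.
Change in finish: 15 − 13 = +2 days.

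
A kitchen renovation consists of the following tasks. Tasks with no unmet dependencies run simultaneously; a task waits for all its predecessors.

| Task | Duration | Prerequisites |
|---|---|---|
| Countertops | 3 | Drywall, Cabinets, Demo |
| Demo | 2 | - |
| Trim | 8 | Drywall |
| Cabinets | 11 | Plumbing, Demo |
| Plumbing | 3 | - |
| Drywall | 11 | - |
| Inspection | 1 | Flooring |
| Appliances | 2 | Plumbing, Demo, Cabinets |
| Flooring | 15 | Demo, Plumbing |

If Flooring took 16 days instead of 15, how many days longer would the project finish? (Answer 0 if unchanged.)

1

Critical path before the change: Plumbing→Flooring→Inspection = 3+15+1 = 19 giving 19 days.
Since Flooring is critical, the +1 change carries straight to that chain (now 20 days).
No other chain overtakes it, so the finish is 20 days.
Change in finish: 20 − 19 = +1 days.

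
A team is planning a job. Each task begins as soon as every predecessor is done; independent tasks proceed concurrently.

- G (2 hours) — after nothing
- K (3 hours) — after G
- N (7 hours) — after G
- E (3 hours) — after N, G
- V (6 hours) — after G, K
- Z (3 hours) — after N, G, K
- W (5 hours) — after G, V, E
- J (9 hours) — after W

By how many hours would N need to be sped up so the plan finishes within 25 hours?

Current finish: 26 hours; target: 25.
N is on every critical path, so each hour cut from N cuts the finish by one (this holds down to a finish of 25).
Need 26 − 25 = 1 hour off N → N becomes 6 hours, finish becomes 25.

1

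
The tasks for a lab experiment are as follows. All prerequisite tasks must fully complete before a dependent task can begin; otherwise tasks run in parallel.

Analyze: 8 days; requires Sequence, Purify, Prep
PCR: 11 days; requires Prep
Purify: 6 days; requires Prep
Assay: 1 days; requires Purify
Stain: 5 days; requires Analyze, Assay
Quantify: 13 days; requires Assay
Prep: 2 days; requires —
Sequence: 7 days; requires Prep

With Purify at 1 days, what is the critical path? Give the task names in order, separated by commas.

Critical path before the change: Prep→Purify→Assay→Quantify = 2+6+1+13 = 22 giving 22 days.
Since Purify is critical, the -5 change carries straight to that chain (now 17 days).
The binding chain switches to Prep→Sequence→Analyze→Stain = 2+7+8+5 = 22; finish 22 days.

Prep, Sequence, Analyze, Stain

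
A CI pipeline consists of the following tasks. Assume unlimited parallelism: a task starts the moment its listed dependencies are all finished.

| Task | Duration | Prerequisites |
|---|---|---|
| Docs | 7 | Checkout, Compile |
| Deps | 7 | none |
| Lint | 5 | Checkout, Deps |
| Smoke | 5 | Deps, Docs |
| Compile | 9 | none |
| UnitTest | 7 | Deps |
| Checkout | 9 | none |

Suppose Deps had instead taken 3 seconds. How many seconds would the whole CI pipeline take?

21

As given, the longest chain is Checkout→Docs→Smoke = 9+7+5 = 21, so the finish is 21 seconds.
Deps has 7 seconds of float (longest path through it is 14).
That remains the longest chain; total 21 seconds.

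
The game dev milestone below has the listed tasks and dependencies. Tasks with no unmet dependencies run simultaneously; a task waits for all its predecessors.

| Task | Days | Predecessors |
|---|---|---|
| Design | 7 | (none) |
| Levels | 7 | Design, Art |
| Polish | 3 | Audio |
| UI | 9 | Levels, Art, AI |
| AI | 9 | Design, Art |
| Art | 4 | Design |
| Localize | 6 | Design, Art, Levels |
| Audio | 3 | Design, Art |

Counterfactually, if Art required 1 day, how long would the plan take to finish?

26

The binding path is Design→Art→AI→UI = 7+4+9+9 = 29; finish at 29 days.
Art lies on that path, so at 1 day the path becomes 26 days.
No other chain overtakes it, so the finish is 26 days.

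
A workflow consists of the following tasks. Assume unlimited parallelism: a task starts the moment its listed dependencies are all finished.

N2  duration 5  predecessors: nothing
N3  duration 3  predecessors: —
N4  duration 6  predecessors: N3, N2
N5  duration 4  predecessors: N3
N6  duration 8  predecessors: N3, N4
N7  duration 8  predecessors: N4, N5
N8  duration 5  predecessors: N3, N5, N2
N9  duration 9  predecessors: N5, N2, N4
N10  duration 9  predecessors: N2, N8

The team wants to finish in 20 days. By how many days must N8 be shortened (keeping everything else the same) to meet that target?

Current finish: 21 days; target: 20.
N8 is on every critical path, so each day cut from N8 cuts the finish by one (this holds down to a finish of 20).
Need 21 − 20 = 1 day off N8 → N8 becomes 4 days, finish becomes 20.

1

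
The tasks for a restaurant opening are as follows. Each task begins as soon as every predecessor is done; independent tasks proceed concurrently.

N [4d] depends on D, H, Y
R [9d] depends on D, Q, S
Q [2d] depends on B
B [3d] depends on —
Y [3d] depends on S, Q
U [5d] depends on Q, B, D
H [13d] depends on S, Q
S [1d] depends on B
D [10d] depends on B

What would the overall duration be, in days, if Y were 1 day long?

22

Critical path before the change: B→Q→H→N = 3+2+13+4 = 22 giving 22 days.
Y is off the critical path — its longest chain is 12 days, giving 10 of slack.
No other chain overtakes it, so the finish is 22 days.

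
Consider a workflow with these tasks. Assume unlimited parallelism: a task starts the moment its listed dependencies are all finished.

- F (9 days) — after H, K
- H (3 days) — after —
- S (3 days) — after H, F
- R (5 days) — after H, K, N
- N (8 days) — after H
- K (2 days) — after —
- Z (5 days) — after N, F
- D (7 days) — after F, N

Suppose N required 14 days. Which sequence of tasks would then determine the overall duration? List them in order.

H, N, D

Baseline: H→F→D = 3+9+7 = 19 → 19 days.
N has 1 day of float (longest path through it is 18).
The binding chain switches to H→N→D = 3+14+7 = 24; finish 24 days.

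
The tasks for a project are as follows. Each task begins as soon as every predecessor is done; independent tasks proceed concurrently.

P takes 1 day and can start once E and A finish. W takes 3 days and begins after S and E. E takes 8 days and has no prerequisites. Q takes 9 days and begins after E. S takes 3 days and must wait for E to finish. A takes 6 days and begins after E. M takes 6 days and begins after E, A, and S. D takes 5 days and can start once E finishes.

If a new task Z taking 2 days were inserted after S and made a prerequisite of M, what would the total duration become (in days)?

20

Originally the project takes 20 days.
With Z inserted, M now waits for max(E, A, S, Z).
New critical path: E→A→M = 8+6+6 = 20 ⇒ 20 days.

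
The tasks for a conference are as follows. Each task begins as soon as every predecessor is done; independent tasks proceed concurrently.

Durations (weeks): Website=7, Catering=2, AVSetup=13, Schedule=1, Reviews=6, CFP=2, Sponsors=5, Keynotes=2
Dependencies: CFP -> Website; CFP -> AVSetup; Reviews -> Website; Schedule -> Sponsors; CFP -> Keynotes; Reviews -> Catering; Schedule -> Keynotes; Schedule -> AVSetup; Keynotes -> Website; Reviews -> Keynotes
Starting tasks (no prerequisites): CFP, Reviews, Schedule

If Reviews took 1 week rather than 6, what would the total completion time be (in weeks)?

15

Actual critical path: Reviews→Keynotes→Website = 6+2+7 = 15 ⇒ 15 weeks.
Reviews is on the critical path; changing it to 1 makes that path 10 weeks.
New critical path: CFP→AVSetup = 2+13 = 15 ⇒ 15 weeks.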